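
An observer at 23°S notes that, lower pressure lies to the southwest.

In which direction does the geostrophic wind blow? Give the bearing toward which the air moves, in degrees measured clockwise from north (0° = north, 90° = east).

135°

The pressure-gradient force points toward the southwest (bearing 225°).
Geostrophic balance: in the Southern Hemisphere the Coriolis force deflects motion to the left, so the geostrophic wind blows 90° to the left of the pressure-gradient force (low pressure on the right).
Rotating 225° by 90° counterclockwise gives 135° — the wind blows toward the southeast.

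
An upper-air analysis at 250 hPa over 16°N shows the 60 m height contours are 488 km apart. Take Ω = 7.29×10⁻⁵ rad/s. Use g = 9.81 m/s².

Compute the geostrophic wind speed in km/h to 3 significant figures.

108 km/h

Coriolis parameter at 16°N:
f = 2Ω sin φ = 2 × 7.29×10⁻⁵ × sin 16° = 4.02×10⁻⁵ s⁻¹
Height gradient: |∂Z/∂n| = 60 m / 488000 m = 1.23×10⁻⁴
On a pressure surface, geostrophic balance gives V_g = (g/f)|∂Z/∂n|:
V_g = 9.81 × 1.23×10⁻⁴ / 4.02×10⁻⁵ = 30.0 m/s
Converting: 30.0 m/s × 3.6 = 108 km/h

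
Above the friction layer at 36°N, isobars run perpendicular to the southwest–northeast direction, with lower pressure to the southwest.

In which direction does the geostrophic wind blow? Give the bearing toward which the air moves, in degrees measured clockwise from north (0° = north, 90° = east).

The pressure-gradient force points toward the southwest (bearing 225°).
Geostrophic balance: in the Northern Hemisphere the Coriolis force deflects motion to the right, so the geostrophic wind blows 90° to the right of the pressure-gradient force (low pressure on the left).
Rotating 225° by 90° clockwise gives 315° — the wind blows toward the northwest.

315°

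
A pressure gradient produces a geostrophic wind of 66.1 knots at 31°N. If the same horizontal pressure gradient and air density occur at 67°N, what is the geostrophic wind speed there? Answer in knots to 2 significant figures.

With the same pressure gradient and density, V_g ∝ 1/f ∝ 1/sin φ.
V₂ = V₁ · sin φ₁ / sin φ₂ = 66.1 × sin 31° / sin 67°
V₂ = 66.1 × 0.5150/0.9205 = 37 knots

37 knots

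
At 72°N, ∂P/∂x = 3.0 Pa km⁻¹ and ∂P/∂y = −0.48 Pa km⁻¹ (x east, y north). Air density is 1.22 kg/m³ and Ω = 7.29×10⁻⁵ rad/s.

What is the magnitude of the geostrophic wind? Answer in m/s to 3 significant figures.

18.0 m/s

Coriolis parameter at 72°N:
f = 2Ω sin φ = 2 × 7.29×10⁻⁵ × sin 72° = 1.39×10⁻⁴ s⁻¹
Component geostrophic relations (x east, y north):
u_g = −(1/(fρ)) ∂P/∂y,  v_g = (1/(fρ)) ∂P/∂x
u_g = −(−0.48×10⁻³)/(1.39×10⁻⁴ × 1.22) = 2.84 m/s;  v_g = (3.0×10⁻³)/(1.39×10⁻⁴ × 1.22) = 17.7 m/s
|V_g| = √(u_g² + v_g²) = 18.0 m/s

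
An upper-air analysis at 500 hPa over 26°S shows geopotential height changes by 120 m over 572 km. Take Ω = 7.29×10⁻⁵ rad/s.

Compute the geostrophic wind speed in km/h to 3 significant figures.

116 km/h

Coriolis parameter at 26°S:
f = 2Ω sin φ = 2 × 7.29×10⁻⁵ × sin 26° = 6.39×10⁻⁵ s⁻¹
Height gradient: |∂Z/∂n| = 120 m / 572000 m = 2.10×10⁻⁴
On a pressure surface, geostrophic balance gives V_g = (g/f)|∂Z/∂n|:
V_g = 9.81 × 2.10×10⁻⁴ / 6.39×10⁻⁵ = 32.2 m/s
Converting: 32.2 m/s × 3.6 = 116 km/h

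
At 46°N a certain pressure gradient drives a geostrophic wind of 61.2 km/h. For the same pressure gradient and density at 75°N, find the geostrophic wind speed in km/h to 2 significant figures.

With the same pressure gradient and density, V_g ∝ 1/f ∝ 1/sin φ.
V₂ = V₁ · sin φ₁ / sin φ₂ = 61.2 × sin 46° / sin 75°
V₂ = 61.2 × 0.7193/0.9659 = 46 km/h

46 km/h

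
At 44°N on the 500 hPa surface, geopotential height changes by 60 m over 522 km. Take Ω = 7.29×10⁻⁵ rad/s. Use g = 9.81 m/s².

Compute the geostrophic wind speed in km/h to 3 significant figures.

40.1 km/h

Coriolis parameter at 44°N:
f = 2Ω sin φ = 2 × 7.29×10⁻⁵ × sin 44° = 1.01×10⁻⁴ s⁻¹
Height gradient: |∂Z/∂n| = 60 m / 522000 m = 1.15×10⁻⁴
On a pressure surface, geostrophic balance gives V_g = (g/f)|∂Z/∂n|:
V_g = 9.81 × 1.15×10⁻⁴ / 1.01×10⁻⁴ = 11.1 m/s
Converting: 11.1 m/s × 3.6 = 40.1 km/h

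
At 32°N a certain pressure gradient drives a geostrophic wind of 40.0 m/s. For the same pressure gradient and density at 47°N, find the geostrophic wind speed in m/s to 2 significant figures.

With the same pressure gradient and density, V_g ∝ 1/f ∝ 1/sin φ.
V₂ = V₁ · sin φ₁ / sin φ₂ = 40.0 × sin 32° / sin 47°
V₂ = 40.0 × 0.5299/0.7314 = 29 m/s

29 m/s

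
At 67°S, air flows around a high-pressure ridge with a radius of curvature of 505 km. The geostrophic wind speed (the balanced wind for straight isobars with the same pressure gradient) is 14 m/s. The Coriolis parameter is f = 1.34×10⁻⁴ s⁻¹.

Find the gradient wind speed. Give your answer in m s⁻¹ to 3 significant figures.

19.8 m s⁻¹

Around a high, pressure-gradient force acts outward with centrifugal, so Coriolis balances both:
fV = (1/ρ)|∂P/∂n| + V²/R  →  V² − fR·V + fR·V_g = 0
With fR = 1.34×10⁻⁴ × 505×10³ m = 67.7 m/s:
V = [fR − √((fR)² − 4 fR V_g)]/2 = [67.7 − √(67.7² − 4×67.7×14)]/2 = 19.8 m/s
Supergeostrophic (V > V_g = 14 m/s), as expected around a high.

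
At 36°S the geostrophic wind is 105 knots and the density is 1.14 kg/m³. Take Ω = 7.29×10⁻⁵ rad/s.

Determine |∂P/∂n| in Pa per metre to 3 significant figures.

5.28×10⁻³ Pa/m

Coriolis parameter at 36°S:
f = 2Ω sin φ = 2 × 7.29×10⁻⁵ × sin 36° = 8.57×10⁻⁵ s⁻¹
Wind speed in SI: 105 knots = 54.0 m/s
Geostrophic balance rearranged: |∂P/∂n| = f ρ V_g
|∂P/∂n| = 8.57×10⁻⁵ × 1.14 × 54.0 = 5.28×10⁻³ Pa/m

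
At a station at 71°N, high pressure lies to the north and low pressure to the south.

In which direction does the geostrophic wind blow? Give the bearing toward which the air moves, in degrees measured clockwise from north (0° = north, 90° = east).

The pressure-gradient force points toward the south (bearing 180°).
Geostrophic balance: in the Northern Hemisphere the Coriolis force deflects motion to the right, so the geostrophic wind blows 90° to the right of the pressure-gradient force (low pressure on the left).
Rotating 180° by 90° clockwise gives 270° — the wind blows toward the west.

270°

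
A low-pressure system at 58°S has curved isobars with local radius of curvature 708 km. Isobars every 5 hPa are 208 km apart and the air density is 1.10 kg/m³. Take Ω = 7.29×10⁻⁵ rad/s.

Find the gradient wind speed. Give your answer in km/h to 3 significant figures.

Coriolis parameter at 58°S:
f = 2Ω sin φ = 2 × 7.29×10⁻⁵ × sin 58° = 1.24×10⁻⁴ s⁻¹
Pressure gradient: |∂P/∂n| = 500 Pa / 208000 m = 2.40×10⁻³ Pa/m
Geostrophic speed: V_g = |∂P/∂n|/(fρ) = 2.40×10⁻³/(1.24×10⁻⁴ × 1.10) = 17.7 m/s
Around a low, centrifugal force acts outward with Coriolis, so pressure-gradient force balances both:
(1/ρ)|∂P/∂n| = fV + V²/R  →  V² + fR·V − fR·V_g = 0
With fR = 1.24×10⁻⁴ × 708×10³ m = 87.5 m/s:
V = [−fR + √((fR)² + 4 fR V_g)]/2 = [−87.5 + √(87.5² + 4×87.5×17.7)]/2 = 15.1 m/s
Subgeostrophic (V < V_g = 17.7 m/s), as expected around a low.
Converting: 15.1 m/s × 3.6 = 54.3 km/h

54.3 km/h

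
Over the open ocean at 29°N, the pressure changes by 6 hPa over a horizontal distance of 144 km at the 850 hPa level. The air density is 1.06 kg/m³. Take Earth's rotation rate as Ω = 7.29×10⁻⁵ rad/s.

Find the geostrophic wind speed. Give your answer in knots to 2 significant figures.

Coriolis parameter at 29°N:
f = 2Ω sin φ = 2 × 7.29×10⁻⁵ × sin 29° = 7.07×10⁻⁵ s⁻¹
Pressure gradient: |∂P/∂n| = 600 Pa / 144000 m = 4.17×10⁻³ Pa/m
Geostrophic balance (pressure-gradient force = Coriolis force):
V_g = (1/(fρ)) |∂P/∂n| = 4.17×10⁻³ / (7.07×10⁻⁵ × 1.06) = 55.6 m/s
Converting: 55.6 m/s × 1.944 = 110 knots

110 knots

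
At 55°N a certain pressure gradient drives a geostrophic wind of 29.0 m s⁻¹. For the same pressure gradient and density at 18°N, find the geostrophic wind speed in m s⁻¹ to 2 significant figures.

77 m s⁻¹

With the same pressure gradient and density, V_g ∝ 1/f ∝ 1/sin φ.
V₂ = V₁ · sin φ₁ / sin φ₂ = 29.0 × sin 55° / sin 18°
V₂ = 29.0 × 0.8192/0.3090 = 77 m s⁻¹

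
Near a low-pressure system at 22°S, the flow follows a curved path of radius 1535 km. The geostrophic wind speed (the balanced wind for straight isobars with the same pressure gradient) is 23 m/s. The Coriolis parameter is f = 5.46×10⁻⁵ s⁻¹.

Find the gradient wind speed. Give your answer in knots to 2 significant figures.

Around a low, centrifugal force acts outward with Coriolis, so pressure-gradient force balances both:
(1/ρ)|∂P/∂n| = fV + V²/R  →  V² + fR·V − fR·V_g = 0
With fR = 5.46×10⁻⁵ × 1535×10³ m = 83.8 m/s:
V = [−fR + √((fR)² + 4 fR V_g)]/2 = [−83.8 + √(83.8² + 4×83.8×23)]/2 = 18.8 m/s
Subgeostrophic (V < V_g = 23 m/s), as expected around a low.
Converting: 18.8 m/s × 1.944 = 37 knots

37 knots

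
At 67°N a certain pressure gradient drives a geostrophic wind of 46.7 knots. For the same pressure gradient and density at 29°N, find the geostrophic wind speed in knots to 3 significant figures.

With the same pressure gradient and density, V_g ∝ 1/f ∝ 1/sin φ.
V₂ = V₁ · sin φ₁ / sin φ₂ = 46.7 × sin 67° / sin 29°
V₂ = 46.7 × 0.9205/0.4848 = 88.7 knots

88.7 knots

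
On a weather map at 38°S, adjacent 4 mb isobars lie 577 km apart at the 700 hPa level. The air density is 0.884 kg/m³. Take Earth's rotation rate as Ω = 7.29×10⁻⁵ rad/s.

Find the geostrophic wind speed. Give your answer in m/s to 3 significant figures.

8.74 m/s

Coriolis parameter at 38°S:
f = 2Ω sin φ = 2 × 7.29×10⁻⁵ × sin 38° = 8.98×10⁻⁵ s⁻¹
Pressure gradient: |∂P/∂n| = 400 Pa / 577000 m = 6.93×10⁻⁴ Pa/m
Geostrophic balance (pressure-gradient force = Coriolis force):
V_g = (1/(fρ)) |∂P/∂n| = 6.93×10⁻⁴ / (8.98×10⁻⁵ × 0.884) = 8.74 m/s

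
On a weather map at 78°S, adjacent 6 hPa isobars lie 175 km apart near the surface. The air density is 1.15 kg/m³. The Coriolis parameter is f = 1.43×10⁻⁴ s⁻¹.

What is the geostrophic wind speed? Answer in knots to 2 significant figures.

41 knots

Pressure gradient: |∂P/∂n| = 600 Pa / 175000 m = 3.43×10⁻³ Pa/m
Geostrophic balance (pressure-gradient force = Coriolis force):
V_g = (1/(fρ)) |∂P/∂n| = 3.43×10⁻³ / (1.43×10⁻⁴ × 1.15) = 20.8 m/s
Converting: 20.8 m/s × 1.944 = 41 knots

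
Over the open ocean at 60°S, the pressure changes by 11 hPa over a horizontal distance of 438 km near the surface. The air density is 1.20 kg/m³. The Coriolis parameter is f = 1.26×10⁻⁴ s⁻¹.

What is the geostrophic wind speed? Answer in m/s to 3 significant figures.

Pressure gradient: |∂P/∂n| = 1100 Pa / 438000 m = 2.51×10⁻³ Pa/m
Geostrophic balance (pressure-gradient force = Coriolis force):
V_g = (1/(fρ)) |∂P/∂n| = 2.51×10⁻³ / (1.26×10⁻⁴ × 1.20) = 16.6 m/s

16.6 m/s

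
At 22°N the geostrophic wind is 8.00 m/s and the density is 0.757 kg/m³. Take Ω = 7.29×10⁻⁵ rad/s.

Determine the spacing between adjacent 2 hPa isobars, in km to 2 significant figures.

600 km

Coriolis parameter at 22°N:
f = 2Ω sin φ = 2 × 7.29×10⁻⁵ × sin 22° = 5.46×10⁻⁵ s⁻¹
Geostrophic balance rearranged: |∂P/∂n| = f ρ V_g
|∂P/∂n| = 5.46×10⁻⁵ × 0.757 × 8.00 = 3.31×10⁻⁴ Pa/m
Isobar spacing: Δn = ΔP/|∂P/∂n| = 200 Pa / 3.31×10⁻⁴ Pa/m = 604660 m ≈ 600 km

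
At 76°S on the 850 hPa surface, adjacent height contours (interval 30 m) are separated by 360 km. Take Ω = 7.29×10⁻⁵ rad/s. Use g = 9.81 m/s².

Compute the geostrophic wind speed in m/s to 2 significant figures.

Coriolis parameter at 76°S:
f = 2Ω sin φ = 2 × 7.29×10⁻⁵ × sin 76° = 1.41×10⁻⁴ s⁻¹
Height gradient: |∂Z/∂n| = 30 m / 360000 m = 8.33×10⁻⁵
On a pressure surface, geostrophic balance gives V_g = (g/f)|∂Z/∂n|:
V_g = 9.81 × 8.33×10⁻⁵ / 1.41×10⁻⁴ = 5.78 m/s

5.8 m/s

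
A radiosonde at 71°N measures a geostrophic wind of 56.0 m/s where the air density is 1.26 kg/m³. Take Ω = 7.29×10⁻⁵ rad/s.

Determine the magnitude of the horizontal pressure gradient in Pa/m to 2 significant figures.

9.7×10⁻³ Pa/m

Coriolis parameter at 71°N:
f = 2Ω sin φ = 2 × 7.29×10⁻⁵ × sin 71° = 1.38×10⁻⁴ s⁻¹
Geostrophic balance rearranged: |∂P/∂n| = f ρ V_g
|∂P/∂n| = 1.38×10⁻⁴ × 1.26 × 56.0 = 9.73×10⁻³ Pa/m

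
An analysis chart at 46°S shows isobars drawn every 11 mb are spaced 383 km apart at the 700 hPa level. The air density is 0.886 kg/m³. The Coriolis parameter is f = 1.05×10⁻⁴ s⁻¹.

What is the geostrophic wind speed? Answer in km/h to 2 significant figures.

110 km/h

Pressure gradient: |∂P/∂n| = 1100 Pa / 383000 m = 2.87×10⁻³ Pa/m
Geostrophic balance (pressure-gradient force = Coriolis force):
V_g = (1/(fρ)) |∂P/∂n| = 2.87×10⁻³ / (1.05×10⁻⁴ × 0.886) = 30.9 m/s
Converting: 30.9 m/s × 3.6 = 110 km/h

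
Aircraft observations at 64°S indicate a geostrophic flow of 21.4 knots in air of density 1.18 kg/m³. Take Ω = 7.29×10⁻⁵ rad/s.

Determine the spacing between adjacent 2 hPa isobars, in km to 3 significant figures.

117 km

Coriolis parameter at 64°S:
f = 2Ω sin φ = 2 × 7.29×10⁻⁵ × sin 64° = 1.31×10⁻⁴ s⁻¹
Wind speed in SI: 21.4 knots = 11.0 m/s
Geostrophic balance rearranged: |∂P/∂n| = f ρ V_g
|∂P/∂n| = 1.31×10⁻⁴ × 1.18 × 11.0 = 1.70×10⁻³ Pa/m
Isobar spacing: Δn = ΔP/|∂P/∂n| = 200 Pa / 1.70×10⁻³ Pa/m = 117484 m ≈ 117 km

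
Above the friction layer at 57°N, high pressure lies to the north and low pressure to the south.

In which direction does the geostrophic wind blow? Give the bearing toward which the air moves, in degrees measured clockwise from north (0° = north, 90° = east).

The pressure-gradient force points toward the south (bearing 180°).
Geostrophic balance: in the Northern Hemisphere the Coriolis force deflects motion to the right, so the geostrophic wind blows 90° to the right of the pressure-gradient force (low pressure on the left).
Rotating 180° by 90° clockwise gives 270° — the wind blows toward the west.

270°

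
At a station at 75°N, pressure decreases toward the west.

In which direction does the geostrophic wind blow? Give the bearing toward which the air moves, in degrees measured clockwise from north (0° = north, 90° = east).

The pressure-gradient force points toward the west (bearing 270°).
Geostrophic balance: in the Northern Hemisphere the Coriolis force deflects motion to the right, so the geostrophic wind blows 90° to the right of the pressure-gradient force (low pressure on the left).
Rotating 270° by 90° clockwise gives 000° — the wind blows toward the north.

000°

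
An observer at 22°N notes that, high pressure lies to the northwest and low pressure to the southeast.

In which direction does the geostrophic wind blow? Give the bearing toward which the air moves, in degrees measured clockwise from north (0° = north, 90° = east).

225°

The pressure-gradient force points toward the southeast (bearing 135°).
Geostrophic balance: in the Northern Hemisphere the Coriolis force deflects motion to the right, so the geostrophic wind blows 90° to the right of the pressure-gradient force (low pressure on the left).
Rotating 135° by 90° clockwise gives 225° — the wind blows toward the southwest.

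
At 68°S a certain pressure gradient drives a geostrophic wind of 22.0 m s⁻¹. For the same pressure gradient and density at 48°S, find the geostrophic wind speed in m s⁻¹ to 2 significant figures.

With the same pressure gradient and density, V_g ∝ 1/f ∝ 1/sin φ.
V₂ = V₁ · sin φ₁ / sin φ₂ = 22.0 × sin 68° / sin 48°
V₂ = 22.0 × 0.9272/0.7431 = 27 m s⁻¹

27 m s⁻¹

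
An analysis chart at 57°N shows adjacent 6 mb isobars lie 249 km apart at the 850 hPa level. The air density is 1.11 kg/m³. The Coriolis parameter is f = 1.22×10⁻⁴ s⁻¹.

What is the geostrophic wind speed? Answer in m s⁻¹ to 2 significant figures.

Pressure gradient: |∂P/∂n| = 600 Pa / 249000 m = 2.41×10⁻³ Pa/m
Geostrophic balance (pressure-gradient force = Coriolis force):
V_g = (1/(fρ)) |∂P/∂n| = 2.41×10⁻³ / (1.22×10⁻⁴ × 1.11) = 17.8 m/s

18 m s⁻¹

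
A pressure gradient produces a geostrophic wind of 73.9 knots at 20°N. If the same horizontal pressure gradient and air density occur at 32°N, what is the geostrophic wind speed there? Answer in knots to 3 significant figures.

With the same pressure gradient and density, V_g ∝ 1/f ∝ 1/sin φ.
V₂ = V₁ · sin φ₁ / sin φ₂ = 73.9 × sin 20° / sin 32°
V₂ = 73.9 × 0.3420/0.5299 = 47.7 knots

47.7 knots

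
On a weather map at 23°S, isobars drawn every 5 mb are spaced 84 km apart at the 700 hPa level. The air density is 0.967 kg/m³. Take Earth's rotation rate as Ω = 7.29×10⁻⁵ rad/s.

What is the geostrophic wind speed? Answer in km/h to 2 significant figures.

390 km/h

Coriolis parameter at 23°S:
f = 2Ω sin φ = 2 × 7.29×10⁻⁵ × sin 23° = 5.70×10⁻⁵ s⁻¹
Pressure gradient: |∂P/∂n| = 500 Pa / 84000 m = 5.95×10⁻³ Pa/m
Geostrophic balance (pressure-gradient force = Coriolis force):
V_g = (1/(fρ)) |∂P/∂n| = 5.95×10⁻³ / (5.70×10⁻⁵ × 0.967) = 108 m/s
Converting: 108 m/s × 3.6 = 390 km/h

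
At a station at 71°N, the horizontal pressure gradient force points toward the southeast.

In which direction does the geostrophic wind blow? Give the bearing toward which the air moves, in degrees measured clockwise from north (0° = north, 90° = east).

225°

The pressure-gradient force points toward the southeast (bearing 135°).
Geostrophic balance: in the Northern Hemisphere the Coriolis force deflects motion to the right, so the geostrophic wind blows 90° to the right of the pressure-gradient force (low pressure on the left).
Rotating 135° by 90° clockwise gives 225° — the wind blows toward the southwest.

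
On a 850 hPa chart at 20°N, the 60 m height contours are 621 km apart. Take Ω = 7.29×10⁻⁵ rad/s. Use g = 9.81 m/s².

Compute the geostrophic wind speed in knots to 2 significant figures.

Coriolis parameter at 20°N:
f = 2Ω sin φ = 2 × 7.29×10⁻⁵ × sin 20° = 4.99×10⁻⁵ s⁻¹
Height gradient: |∂Z/∂n| = 60 m / 621000 m = 9.66×10⁻⁵
On a pressure surface, geostrophic balance gives V_g = (g/f)|∂Z/∂n|:
V_g = 9.81 × 9.66×10⁻⁵ / 4.99×10⁻⁵ = 19.0 m/s
Converting: 19.0 m/s × 1.944 = 37 knots

37 knots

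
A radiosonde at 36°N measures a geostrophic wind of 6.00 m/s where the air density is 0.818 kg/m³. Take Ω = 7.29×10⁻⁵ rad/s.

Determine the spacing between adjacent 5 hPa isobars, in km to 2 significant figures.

1200 km

Coriolis parameter at 36°N:
f = 2Ω sin φ = 2 × 7.29×10⁻⁵ × sin 36° = 8.57×10⁻⁵ s⁻¹
Geostrophic balance rearranged: |∂P/∂n| = f ρ V_g
|∂P/∂n| = 8.57×10⁻⁵ × 0.818 × 6.00 = 4.21×10⁻⁴ Pa/m
Isobar spacing: Δn = ΔP/|∂P/∂n| = 500 Pa / 4.21×10⁻⁴ Pa/m = 1188746 m ≈ 1200 km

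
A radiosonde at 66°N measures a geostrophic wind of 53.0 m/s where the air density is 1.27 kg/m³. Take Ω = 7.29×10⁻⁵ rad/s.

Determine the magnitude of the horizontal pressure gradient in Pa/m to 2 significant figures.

9.0×10⁻³ Pa/m

Coriolis parameter at 66°N:
f = 2Ω sin φ = 2 × 7.29×10⁻⁵ × sin 66° = 1.33×10⁻⁴ s⁻¹
Geostrophic balance rearranged: |∂P/∂n| = f ρ V_g
|∂P/∂n| = 1.33×10⁻⁴ × 1.27 × 53.0 = 8.97×10⁻³ Pa/m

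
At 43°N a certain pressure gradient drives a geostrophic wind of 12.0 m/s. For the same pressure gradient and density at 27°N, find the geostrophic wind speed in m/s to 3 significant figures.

With the same pressure gradient and density, V_g ∝ 1/f ∝ 1/sin φ.
V₂ = V₁ · sin φ₁ / sin φ₂ = 12.0 × sin 43° / sin 27°
V₂ = 12.0 × 0.6820/0.4540 = 18.0 m/s

18.0 m/s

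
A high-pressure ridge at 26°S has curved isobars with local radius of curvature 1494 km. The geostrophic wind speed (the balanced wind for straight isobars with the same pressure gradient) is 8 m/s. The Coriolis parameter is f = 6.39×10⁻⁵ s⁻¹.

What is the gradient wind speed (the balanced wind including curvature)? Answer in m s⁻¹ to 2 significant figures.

8.8 m s⁻¹

Around a high, pressure-gradient force acts outward with centrifugal, so Coriolis balances both:
fV = (1/ρ)|∂P/∂n| + V²/R  →  V² − fR·V + fR·V_g = 0
With fR = 6.39×10⁻⁵ × 1494×10³ m = 95.5 m/s:
V = [fR − √((fR)² − 4 fR V_g)]/2 = [95.5 − √(95.5² − 4×95.5×8)]/2 = 8.81 m/s
Supergeostrophic (V > V_g = 8 m/s), as expected around a high.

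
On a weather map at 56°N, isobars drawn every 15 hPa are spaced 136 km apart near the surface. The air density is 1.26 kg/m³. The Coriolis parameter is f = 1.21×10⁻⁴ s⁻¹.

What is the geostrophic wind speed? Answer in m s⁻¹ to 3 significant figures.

72.3 m s⁻¹

Pressure gradient: |∂P/∂n| = 1500 Pa / 136000 m = 1.10×10⁻² Pa/m
Geostrophic balance (pressure-gradient force = Coriolis force):
V_g = (1/(fρ)) |∂P/∂n| = 1.10×10⁻² / (1.21×10⁻⁴ × 1.26) = 72.3 m/s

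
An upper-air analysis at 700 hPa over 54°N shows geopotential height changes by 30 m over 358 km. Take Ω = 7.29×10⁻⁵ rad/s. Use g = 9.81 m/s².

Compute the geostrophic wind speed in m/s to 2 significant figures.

Coriolis parameter at 54°N:
f = 2Ω sin φ = 2 × 7.29×10⁻⁵ × sin 54° = 1.18×10⁻⁴ s⁻¹
Height gradient: |∂Z/∂n| = 30 m / 358000 m = 8.38×10⁻⁵
On a pressure surface, geostrophic balance gives V_g = (g/f)|∂Z/∂n|:
V_g = 9.81 × 8.38×10⁻⁵ / 1.18×10⁻⁴ = 6.97 m/s

7.0 m/s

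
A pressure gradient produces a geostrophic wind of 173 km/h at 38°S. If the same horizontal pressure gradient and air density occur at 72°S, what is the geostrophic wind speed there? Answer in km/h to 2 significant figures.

With the same pressure gradient and density, V_g ∝ 1/f ∝ 1/sin φ.
V₂ = V₁ · sin φ₁ / sin φ₂ = 173 × sin 38° / sin 72°
V₂ = 173 × 0.6157/0.9511 = 110 km/h

110 km/h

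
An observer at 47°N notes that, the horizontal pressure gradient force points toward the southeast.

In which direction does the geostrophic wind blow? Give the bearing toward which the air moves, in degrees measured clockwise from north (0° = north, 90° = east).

225°

The pressure-gradient force points toward the southeast (bearing 135°).
Geostrophic balance: in the Northern Hemisphere the Coriolis force deflects motion to the right, so the geostrophic wind blows 90° to the right of the pressure-gradient force (low pressure on the left).
Rotating 135° by 90° clockwise gives 225° — the wind blows toward the southwest.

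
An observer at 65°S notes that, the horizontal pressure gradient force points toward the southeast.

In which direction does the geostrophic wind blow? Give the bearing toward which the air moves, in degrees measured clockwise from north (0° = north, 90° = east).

045°

The pressure-gradient force points toward the southeast (bearing 135°).
Geostrophic balance: in the Southern Hemisphere the Coriolis force deflects motion to the left, so the geostrophic wind blows 90° to the left of the pressure-gradient force (low pressure on the right).
Rotating 135° by 90° counterclockwise gives 045° — the wind blows toward the northeast.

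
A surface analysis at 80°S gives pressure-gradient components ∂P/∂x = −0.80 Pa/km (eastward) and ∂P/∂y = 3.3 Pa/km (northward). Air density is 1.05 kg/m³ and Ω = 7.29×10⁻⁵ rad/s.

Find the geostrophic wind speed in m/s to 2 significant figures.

23 m/s

Coriolis parameter at 80°S:
f = 2Ω sin φ = 2 × 7.29×10⁻⁵ × sin 80° = 1.44×10⁻⁴ s⁻¹
In the Southern Hemisphere f is negative: f = −1.44×10⁻⁴ s⁻¹.
Component geostrophic relations (x east, y north):
u_g = −(1/(fρ)) ∂P/∂y,  v_g = (1/(fρ)) ∂P/∂x
u_g = −(3.3×10⁻³)/(−1.44×10⁻⁴ × 1.05) = 21.9 m/s;  v_g = (−0.80×10⁻³)/(−1.44×10⁻⁴ × 1.05) = 5.31 m/s
|V_g| = √(u_g² + v_g²) = 22.5 m/s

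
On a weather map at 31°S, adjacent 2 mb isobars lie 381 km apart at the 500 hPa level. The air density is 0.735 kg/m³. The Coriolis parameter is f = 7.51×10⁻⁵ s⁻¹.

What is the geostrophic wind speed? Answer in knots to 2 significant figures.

Pressure gradient: |∂P/∂n| = 200 Pa / 381000 m = 5.25×10⁻⁴ Pa/m
Geostrophic balance (pressure-gradient force = Coriolis force):
V_g = (1/(fρ)) |∂P/∂n| = 5.25×10⁻⁴ / (7.51×10⁻⁵ × 0.735) = 9.51 m/s
Converting: 9.51 m/s × 1.944 = 18 knots

18 knots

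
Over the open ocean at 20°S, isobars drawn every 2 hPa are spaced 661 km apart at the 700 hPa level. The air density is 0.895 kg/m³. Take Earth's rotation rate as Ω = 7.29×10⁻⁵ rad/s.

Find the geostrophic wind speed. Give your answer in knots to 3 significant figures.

Coriolis parameter at 20°S:
f = 2Ω sin φ = 2 × 7.29×10⁻⁵ × sin 20° = 4.99×10⁻⁵ s⁻¹
Pressure gradient: |∂P/∂n| = 200 Pa / 661000 m = 3.03×10⁻⁴ Pa/m
Geostrophic balance (pressure-gradient force = Coriolis force):
V_g = (1/(fρ)) |∂P/∂n| = 3.03×10⁻⁴ / (4.99×10⁻⁵ × 0.895) = 6.78 m/s
Converting: 6.78 m/s × 1.944 = 13.2 knots

13.2 knots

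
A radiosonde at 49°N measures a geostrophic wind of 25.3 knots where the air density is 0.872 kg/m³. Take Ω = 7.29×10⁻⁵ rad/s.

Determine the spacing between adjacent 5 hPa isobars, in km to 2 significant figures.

400 km

Coriolis parameter at 49°N:
f = 2Ω sin φ = 2 × 7.29×10⁻⁵ × sin 49° = 1.10×10⁻⁴ s⁻¹
Wind speed in SI: 25.3 knots = 13.0 m/s
Geostrophic balance rearranged: |∂P/∂n| = f ρ V_g
|∂P/∂n| = 1.10×10⁻⁴ × 0.872 × 13.0 = 1.25×10⁻³ Pa/m
Isobar spacing: Δn = ΔP/|∂P/∂n| = 500 Pa / 1.25×10⁻³ Pa/m = 400366 m ≈ 400 km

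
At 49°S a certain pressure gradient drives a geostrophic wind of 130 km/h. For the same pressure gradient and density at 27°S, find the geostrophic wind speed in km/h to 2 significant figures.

220 km/h

With the same pressure gradient and density, V_g ∝ 1/f ∝ 1/sin φ.
V₂ = V₁ · sin φ₁ / sin φ₂ = 130 × sin 49° / sin 27°
V₂ = 130 × 0.7547/0.4540 = 220 km/h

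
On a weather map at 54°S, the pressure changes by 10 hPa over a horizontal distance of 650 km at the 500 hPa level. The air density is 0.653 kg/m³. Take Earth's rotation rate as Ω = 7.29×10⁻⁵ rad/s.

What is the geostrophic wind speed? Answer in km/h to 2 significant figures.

72 km/h

Coriolis parameter at 54°S:
f = 2Ω sin φ = 2 × 7.29×10⁻⁵ × sin 54° = 1.18×10⁻⁴ s⁻¹
Pressure gradient: |∂P/∂n| = 1000 Pa / 650000 m = 1.54×10⁻³ Pa/m
Geostrophic balance (pressure-gradient force = Coriolis force):
V_g = (1/(fρ)) |∂P/∂n| = 1.54×10⁻³ / (1.18×10⁻⁴ × 0.653) = 20.0 m/s
Converting: 20.0 m/s × 3.6 = 72 km/h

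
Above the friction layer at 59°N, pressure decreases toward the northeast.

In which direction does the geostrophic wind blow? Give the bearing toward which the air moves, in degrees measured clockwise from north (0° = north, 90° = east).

The pressure-gradient force points toward the northeast (bearing 045°).
Geostrophic balance: in the Northern Hemisphere the Coriolis force deflects motion to the right, so the geostrophic wind blows 90° to the right of the pressure-gradient force (low pressure on the left).
Rotating 045° by 90° clockwise gives 135° — the wind blows toward the southeast.

135°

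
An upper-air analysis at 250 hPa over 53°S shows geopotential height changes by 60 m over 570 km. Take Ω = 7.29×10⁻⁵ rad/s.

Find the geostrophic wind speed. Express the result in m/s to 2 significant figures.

Coriolis parameter at 53°S:
f = 2Ω sin φ = 2 × 7.29×10⁻⁵ × sin 53° = 1.16×10⁻⁴ s⁻¹
Height gradient: |∂Z/∂n| = 60 m / 570000 m = 1.05×10⁻⁴
On a pressure surface, geostrophic balance gives V_g = (g/f)|∂Z/∂n|:
V_g = 9.81 × 1.05×10⁻⁴ / 1.16×10⁻⁴ = 8.87 m/s

8.9 m/s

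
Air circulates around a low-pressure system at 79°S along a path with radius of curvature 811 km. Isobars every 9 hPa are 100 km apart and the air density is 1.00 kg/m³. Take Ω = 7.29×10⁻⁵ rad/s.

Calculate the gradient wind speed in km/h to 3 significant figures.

163 km/h

Coriolis parameter at 79°S:
f = 2Ω sin φ = 2 × 7.29×10⁻⁵ × sin 79° = 1.43×10⁻⁴ s⁻¹
Pressure gradient: |∂P/∂n| = 900 Pa / 100000 m = 9.00×10⁻³ Pa/m
Geostrophic speed: V_g = |∂P/∂n|/(fρ) = 9.00×10⁻³/(1.43×10⁻⁴ × 1.00) = 62.9 m/s
Around a low, centrifugal force acts outward with Coriolis, so pressure-gradient force balances both:
(1/ρ)|∂P/∂n| = fV + V²/R  →  V² + fR·V − fR·V_g = 0
With fR = 1.43×10⁻⁴ × 811×10³ m = 116 m/s:
V = [−fR + √((fR)² + 4 fR V_g)]/2 = [−116 + √(116² + 4×116×62.9)]/2 = 45.2 m/s
Subgeostrophic (V < V_g = 62.9 m/s), as expected around a low.
Converting: 45.2 m/s × 3.6 = 163 km/h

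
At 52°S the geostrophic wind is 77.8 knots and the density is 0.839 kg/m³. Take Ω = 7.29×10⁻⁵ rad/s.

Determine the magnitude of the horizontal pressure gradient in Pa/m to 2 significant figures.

3.9×10⁻³ Pa/m

Coriolis parameter at 52°S:
f = 2Ω sin φ = 2 × 7.29×10⁻⁵ × sin 52° = 1.15×10⁻⁴ s⁻¹
Wind speed in SI: 77.8 knots = 40.0 m/s
Geostrophic balance rearranged: |∂P/∂n| = f ρ V_g
|∂P/∂n| = 1.15×10⁻⁴ × 0.839 × 40.0 = 3.86×10⁻³ Pa/m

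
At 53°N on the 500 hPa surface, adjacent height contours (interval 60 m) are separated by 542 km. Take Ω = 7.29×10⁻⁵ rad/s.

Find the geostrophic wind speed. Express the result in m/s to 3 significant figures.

Coriolis parameter at 53°N:
f = 2Ω sin φ = 2 × 7.29×10⁻⁵ × sin 53° = 1.16×10⁻⁴ s⁻¹
Height gradient: |∂Z/∂n| = 60 m / 542000 m = 1.11×10⁻⁴
On a pressure surface, geostrophic balance gives V_g = (g/f)|∂Z/∂n|:
V_g = 9.81 × 1.11×10⁻⁴ / 1.16×10⁻⁴ = 9.33 m/s

9.33 m/s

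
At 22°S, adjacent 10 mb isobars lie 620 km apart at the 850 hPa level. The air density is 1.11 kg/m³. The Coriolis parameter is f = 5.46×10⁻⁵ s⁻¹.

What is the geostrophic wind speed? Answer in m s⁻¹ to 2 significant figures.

Pressure gradient: |∂P/∂n| = 1000 Pa / 620000 m = 1.61×10⁻³ Pa/m
Geostrophic balance (pressure-gradient force = Coriolis force):
V_g = (1/(fρ)) |∂P/∂n| = 1.61×10⁻³ / (5.46×10⁻⁵ × 1.11) = 26.6 m/s

27 m s⁻¹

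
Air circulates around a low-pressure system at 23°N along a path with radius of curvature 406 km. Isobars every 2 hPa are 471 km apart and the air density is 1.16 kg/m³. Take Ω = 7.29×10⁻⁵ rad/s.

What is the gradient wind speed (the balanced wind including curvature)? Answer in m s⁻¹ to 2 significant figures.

Coriolis parameter at 23°N:
f = 2Ω sin φ = 2 × 7.29×10⁻⁵ × sin 23° = 5.70×10⁻⁵ s⁻¹
Pressure gradient: |∂P/∂n| = 200 Pa / 471000 m = 4.25×10⁻⁴ Pa/m
Geostrophic speed: V_g = |∂P/∂n|/(fρ) = 4.25×10⁻⁴/(5.70×10⁻⁵ × 1.16) = 6.43 m/s
Around a low, centrifugal force acts outward with Coriolis, so pressure-gradient force balances both:
(1/ρ)|∂P/∂n| = fV + V²/R  →  V² + fR·V − fR·V_g = 0
With fR = 5.70×10⁻⁵ × 406×10³ m = 23.1 m/s:
V = [−fR + √((fR)² + 4 fR V_g)]/2 = [−23.1 + √(23.1² + 4×23.1×6.43)]/2 = 5.24 m/s
Subgeostrophic (V < V_g = 6.43 m/s), as expected around a low.

5.2 m s⁻¹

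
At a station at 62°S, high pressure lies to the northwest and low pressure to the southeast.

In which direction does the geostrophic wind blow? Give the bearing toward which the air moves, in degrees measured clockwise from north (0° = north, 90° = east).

045°

The pressure-gradient force points toward the southeast (bearing 135°).
Geostrophic balance: in the Southern Hemisphere the Coriolis force deflects motion to the left, so the geostrophic wind blows 90° to the left of the pressure-gradient force (low pressure on the right).
Rotating 135° by 90° counterclockwise gives 045° — the wind blows toward the northeast.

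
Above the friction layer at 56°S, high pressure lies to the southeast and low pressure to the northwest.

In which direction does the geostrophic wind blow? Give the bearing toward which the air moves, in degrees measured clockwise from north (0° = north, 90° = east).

The pressure-gradient force points toward the northwest (bearing 315°).
Geostrophic balance: in the Southern Hemisphere the Coriolis force deflects motion to the left, so the geostrophic wind blows 90° to the left of the pressure-gradient force (low pressure on the right).
Rotating 315° by 90° counterclockwise gives 225° — the wind blows toward the southwest.

225°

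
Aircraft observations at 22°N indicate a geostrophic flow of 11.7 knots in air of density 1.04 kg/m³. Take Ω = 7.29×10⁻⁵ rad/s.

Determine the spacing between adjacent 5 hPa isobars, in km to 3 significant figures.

Coriolis parameter at 22°N:
f = 2Ω sin φ = 2 × 7.29×10⁻⁵ × sin 22° = 5.46×10⁻⁵ s⁻¹
Wind speed in SI: 11.7 knots = 6.02 m/s
Geostrophic balance rearranged: |∂P/∂n| = f ρ V_g
|∂P/∂n| = 5.46×10⁻⁵ × 1.04 × 6.02 = 3.42×10⁻⁴ Pa/m
Isobar spacing: Δn = ΔP/|∂P/∂n| = 500 Pa / 3.42×10⁻⁴ Pa/m = 1462446 m ≈ 1460 km

1460 km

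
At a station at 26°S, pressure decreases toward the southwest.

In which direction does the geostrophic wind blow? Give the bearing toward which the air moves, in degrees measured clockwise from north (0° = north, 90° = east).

135°

The pressure-gradient force points toward the southwest (bearing 225°).
Geostrophic balance: in the Southern Hemisphere the Coriolis force deflects motion to the left, so the geostrophic wind blows 90° to the left of the pressure-gradient force (low pressure on the right).
Rotating 225° by 90° counterclockwise gives 135° — the wind blows toward the southeast.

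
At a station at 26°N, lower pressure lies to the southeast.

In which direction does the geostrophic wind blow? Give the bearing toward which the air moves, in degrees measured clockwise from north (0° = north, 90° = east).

225°

The pressure-gradient force points toward the southeast (bearing 135°).
Geostrophic balance: in the Northern Hemisphere the Coriolis force deflects motion to the right, so the geostrophic wind blows 90° to the right of the pressure-gradient force (low pressure on the left).
Rotating 135° by 90° clockwise gives 225° — the wind blows toward the southwest.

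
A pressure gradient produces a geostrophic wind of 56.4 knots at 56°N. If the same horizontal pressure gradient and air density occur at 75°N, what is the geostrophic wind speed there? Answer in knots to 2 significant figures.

With the same pressure gradient and density, V_g ∝ 1/f ∝ 1/sin φ.
V₂ = V₁ · sin φ₁ / sin φ₂ = 56.4 × sin 56° / sin 75°
V₂ = 56.4 × 0.8290/0.9659 = 48 knots

48 knots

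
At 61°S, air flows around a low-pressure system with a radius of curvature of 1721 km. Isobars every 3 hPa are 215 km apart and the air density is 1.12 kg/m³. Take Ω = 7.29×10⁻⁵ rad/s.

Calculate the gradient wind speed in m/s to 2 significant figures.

Coriolis parameter at 61°S:
f = 2Ω sin φ = 2 × 7.29×10⁻⁵ × sin 61° = 1.28×10⁻⁴ s⁻¹
Pressure gradient: |∂P/∂n| = 300 Pa / 215000 m = 1.40×10⁻³ Pa/m
Geostrophic speed: V_g = |∂P/∂n|/(fρ) = 1.40×10⁻³/(1.28×10⁻⁴ × 1.12) = 9.77 m/s
Around a low, centrifugal force acts outward with Coriolis, so pressure-gradient force balances both:
(1/ρ)|∂P/∂n| = fV + V²/R  →  V² + fR·V − fR·V_g = 0
With fR = 1.28×10⁻⁴ × 1721×10³ m = 219 m/s:
V = [−fR + √((fR)² + 4 fR V_g)]/2 = [−219 + √(219² + 4×219×9.77)]/2 = 9.37 m/s
Subgeostrophic (V < V_g = 9.77 m/s), as expected around a low.

9.4 m/s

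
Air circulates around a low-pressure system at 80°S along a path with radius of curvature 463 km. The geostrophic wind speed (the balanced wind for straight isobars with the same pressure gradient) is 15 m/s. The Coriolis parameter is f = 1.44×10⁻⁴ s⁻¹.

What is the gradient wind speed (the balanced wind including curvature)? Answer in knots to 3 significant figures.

24.5 knots

Around a low, centrifugal force acts outward with Coriolis, so pressure-gradient force balances both:
(1/ρ)|∂P/∂n| = fV + V²/R  →  V² + fR·V − fR·V_g = 0
With fR = 1.44×10⁻⁴ × 463×10³ m = 66.7 m/s:
V = [−fR + √((fR)² + 4 fR V_g)]/2 = [−66.7 + √(66.7² + 4×66.7×15)]/2 = 12.6 m/s
Subgeostrophic (V < V_g = 15 m/s), as expected around a low.
Converting: 12.6 m/s × 1.944 = 24.5 knots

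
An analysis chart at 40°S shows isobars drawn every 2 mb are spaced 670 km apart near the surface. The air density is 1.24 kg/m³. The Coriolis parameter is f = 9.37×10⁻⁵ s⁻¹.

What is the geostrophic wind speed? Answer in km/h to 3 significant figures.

Pressure gradient: |∂P/∂n| = 200 Pa / 670000 m = 2.99×10⁻⁴ Pa/m
Geostrophic balance (pressure-gradient force = Coriolis force):
V_g = (1/(fρ)) |∂P/∂n| = 2.99×10⁻⁴ / (9.37×10⁻⁵ × 1.24) = 2.57 m/s
Converting: 2.57 m/s × 3.6 = 9.25 km/h

9.25 km/h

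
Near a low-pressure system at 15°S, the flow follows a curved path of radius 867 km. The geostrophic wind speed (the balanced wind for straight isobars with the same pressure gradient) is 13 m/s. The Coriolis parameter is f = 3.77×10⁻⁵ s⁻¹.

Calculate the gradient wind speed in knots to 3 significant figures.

Around a low, centrifugal force acts outward with Coriolis, so pressure-gradient force balances both:
(1/ρ)|∂P/∂n| = fV + V²/R  →  V² + fR·V − fR·V_g = 0
With fR = 3.77×10⁻⁵ × 867×10³ m = 32.7 m/s:
V = [−fR + √((fR)² + 4 fR V_g)]/2 = [−32.7 + √(32.7² + 4×32.7×13)]/2 = 9.96 m/s
Subgeostrophic (V < V_g = 13 m/s), as expected around a low.
Converting: 9.96 m/s × 1.944 = 19.4 knots

19.4 knots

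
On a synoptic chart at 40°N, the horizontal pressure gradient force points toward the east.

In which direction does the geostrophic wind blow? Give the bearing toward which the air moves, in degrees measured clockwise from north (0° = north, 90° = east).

The pressure-gradient force points toward the east (bearing 090°).
Geostrophic balance: in the Northern Hemisphere the Coriolis force deflects motion to the right, so the geostrophic wind blows 90° to the right of the pressure-gradient force (low pressure on the left).
Rotating 090° by 90° clockwise gives 180° — the wind blows toward the south.

180°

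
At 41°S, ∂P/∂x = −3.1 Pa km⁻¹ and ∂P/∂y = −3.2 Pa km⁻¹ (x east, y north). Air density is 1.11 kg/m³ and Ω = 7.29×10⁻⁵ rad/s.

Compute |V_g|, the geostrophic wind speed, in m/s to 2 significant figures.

42 m/s

Coriolis parameter at 41°S:
f = 2Ω sin φ = 2 × 7.29×10⁻⁵ × sin 41° = 9.57×10⁻⁵ s⁻¹
In the Southern Hemisphere f is negative: f = −9.57×10⁻⁵ s⁻¹.
Component geostrophic relations (x east, y north):
u_g = −(1/(fρ)) ∂P/∂y,  v_g = (1/(fρ)) ∂P/∂x
u_g = −(−3.2×10⁻³)/(−9.57×10⁻⁵ × 1.11) = −30.1 m/s;  v_g = (−3.1×10⁻³)/(−9.57×10⁻⁵ × 1.11) = 29.2 m/s
|V_g| = √(u_g² + v_g²) = 42.0 m/s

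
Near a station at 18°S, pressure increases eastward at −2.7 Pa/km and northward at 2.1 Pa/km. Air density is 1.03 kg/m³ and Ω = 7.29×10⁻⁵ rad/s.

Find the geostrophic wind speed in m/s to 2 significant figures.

74 m/s

Coriolis parameter at 18°S:
f = 2Ω sin φ = 2 × 7.29×10⁻⁵ × sin 18° = 4.51×10⁻⁵ s⁻¹
In the Southern Hemisphere f is negative: f = −4.51×10⁻⁵ s⁻¹.
Component geostrophic relations (x east, y north):
u_g = −(1/(fρ)) ∂P/∂y,  v_g = (1/(fρ)) ∂P/∂x
u_g = −(2.1×10⁻³)/(−4.51×10⁻⁵ × 1.03) = 45.3 m/s;  v_g = (−2.7×10⁻³)/(−4.51×10⁻⁵ × 1.03) = 58.2 m/s
|V_g| = √(u_g² + v_g²) = 73.7 m/s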